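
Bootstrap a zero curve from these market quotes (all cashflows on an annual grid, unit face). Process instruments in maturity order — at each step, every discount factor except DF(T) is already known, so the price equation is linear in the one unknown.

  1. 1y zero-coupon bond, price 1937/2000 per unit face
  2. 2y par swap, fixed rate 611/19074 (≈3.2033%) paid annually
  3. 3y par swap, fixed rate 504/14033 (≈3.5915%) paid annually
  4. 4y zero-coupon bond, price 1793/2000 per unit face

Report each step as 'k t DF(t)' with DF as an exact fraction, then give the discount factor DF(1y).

step 1 [1y] zero: DF = P = 1937/2000 ≈ 0.968500
step 2 [2y] swap r/1=611/19074: DF=(1 − 611/19074·(0.968500))/(1+611/19074) = 9389/10000 ≈ 0.938900
step 3 [3y] swap r/1=504/14033: DF=(1 − 504/14033·(0.968500+0.938900))/(1+504/14033) = 562/625 ≈ 0.899200
step 4 [4y] zero: DF = P = 1793/2000 ≈ 0.896500

1 1 1937/2000
2 2 9389/10000
3 3 562/625
4 4 1793/2000
DF(1y) = 1937/2000 ≈ 0.968500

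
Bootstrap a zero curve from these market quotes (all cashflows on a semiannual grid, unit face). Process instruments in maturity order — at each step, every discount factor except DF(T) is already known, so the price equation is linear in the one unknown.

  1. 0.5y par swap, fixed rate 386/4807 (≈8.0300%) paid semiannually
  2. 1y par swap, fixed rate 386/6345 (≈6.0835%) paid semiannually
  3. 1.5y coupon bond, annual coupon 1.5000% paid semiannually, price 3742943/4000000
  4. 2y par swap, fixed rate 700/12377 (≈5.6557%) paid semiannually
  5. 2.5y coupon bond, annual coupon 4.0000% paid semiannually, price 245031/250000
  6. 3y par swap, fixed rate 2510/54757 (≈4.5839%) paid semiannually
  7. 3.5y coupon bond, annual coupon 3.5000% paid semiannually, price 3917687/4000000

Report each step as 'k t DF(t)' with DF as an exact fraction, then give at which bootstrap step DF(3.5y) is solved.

1 1/2 4807/5000
2 1 9421/10000
3 3/2 4573/5000
4 2 179/200
5 5/2 8881/10000
6 3 1749/2000
7 7/2 2171/2500
DF(3.5y) is solved at step 7

step 1 [0.5y] swap r/2=193/4807: DF=(1 − 193/4807·(0))/(1+193/4807) = 4807/5000 ≈ 0.961400
step 2 [1y] swap r/2=193/6345: DF=(1 − 193/6345·(0.961400))/(1+193/6345) = 9421/10000 ≈ 0.942100
step 3 [1.5y] bond c/2=3/400: DF=(3742943/4000000 − 3/400·(0.961400+0.942100))/(1+3/400) = 4573/5000 ≈ 0.914600
step 4 [2y] swap r/2=350/12377: DF=(1 − 350/12377·(0.961400+0.942100+0.914600))/(1+350/12377) = 179/200 ≈ 0.895000
step 5 [2.5y] bond c/2=1/50: DF=(245031/250000 − 1/50·(0.961400+0.942100+0.914600+0.895000))/(1+1/50) = 8881/10000 ≈ 0.888100
step 6 [3y] swap r/2=1255/54757: DF=(1 − 1255/54757·(0.961400+0.942100+0.914600+0.895000+0.888100))/(1+1255/54757) = 1749/2000 ≈ 0.874500
step 7 [3.5y] bond c/2=7/400: DF=(3917687/4000000 − 7/400·(0.961400+0.942100+0.914600+0.895000+0.888100+0.874500))/(1+7/400) = 2171/2500 ≈ 0.868400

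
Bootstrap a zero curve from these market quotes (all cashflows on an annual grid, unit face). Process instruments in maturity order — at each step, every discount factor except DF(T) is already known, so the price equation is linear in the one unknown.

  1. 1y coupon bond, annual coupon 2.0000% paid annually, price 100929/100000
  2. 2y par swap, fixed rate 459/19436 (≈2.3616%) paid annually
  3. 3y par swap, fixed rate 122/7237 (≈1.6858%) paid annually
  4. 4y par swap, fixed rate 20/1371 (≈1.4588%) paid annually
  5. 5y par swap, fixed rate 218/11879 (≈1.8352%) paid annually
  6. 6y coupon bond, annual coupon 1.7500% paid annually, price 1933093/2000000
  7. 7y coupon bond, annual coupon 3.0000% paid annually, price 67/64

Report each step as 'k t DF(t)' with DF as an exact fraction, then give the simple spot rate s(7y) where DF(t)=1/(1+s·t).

step 1 [1y] bond c/1=1/50: DF=(100929/100000 − 1/50·(0))/(1+1/50) = 1979/2000 ≈ 0.989500
step 2 [2y] swap r/1=459/19436: DF=(1 − 459/19436·(0.989500))/(1+459/19436) = 9541/10000 ≈ 0.954100
step 3 [3y] swap r/1=122/7237: DF=(1 − 122/7237·(0.989500+0.954100))/(1+122/7237) = 1189/1250 ≈ 0.951200
step 4 [4y] swap r/1=20/1371: DF=(1 − 20/1371·(0.989500+0.954100+0.951200))/(1+20/1371) = 118/125 ≈ 0.944000
step 5 [5y] swap r/1=218/11879: DF=(1 − 218/11879·(0.989500+0.954100+0.951200+0.944000))/(1+218/11879) = 1141/1250 ≈ 0.912800
step 6 [6y] bond c/1=7/400: DF=(1933093/2000000 − 7/400·(0.989500+0.954100+0.951200+0.944000+0.912800))/(1+7/400) = 4341/5000 ≈ 0.868200
step 7 [7y] bond c/1=3/100: DF=(67/64 − 3/100·(0.989500+0.954100+0.951200+0.944000+0.912800+0.868200))/(1+3/100) = 8527/10000 ≈ 0.852700

1 1 1979/2000
2 2 9541/10000
3 3 1189/1250
4 4 118/125
5 5 1141/1250
6 6 4341/5000
7 7 8527/10000
s(7y) = (1/(8527/10000) − 1)/(7) = 1473/59689 ≈ 2.4678%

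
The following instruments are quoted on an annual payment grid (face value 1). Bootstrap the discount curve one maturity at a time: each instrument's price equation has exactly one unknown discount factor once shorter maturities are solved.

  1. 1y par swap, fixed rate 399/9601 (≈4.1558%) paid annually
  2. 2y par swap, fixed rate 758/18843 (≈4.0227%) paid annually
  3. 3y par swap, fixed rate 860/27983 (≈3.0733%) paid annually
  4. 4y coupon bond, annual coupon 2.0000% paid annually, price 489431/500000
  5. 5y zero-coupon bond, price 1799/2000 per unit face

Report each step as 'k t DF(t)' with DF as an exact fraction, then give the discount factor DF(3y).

1 1 9601/10000
2 2 4621/5000
3 3 457/500
4 4 1131/1250
5 5 1799/2000
DF(3y) = 457/500 ≈ 0.914000

step 1 [1y] swap r/1=399/9601: DF=(1 − 399/9601·(0))/(1+399/9601) = 9601/10000 ≈ 0.960100
step 2 [2y] swap r/1=758/18843: DF=(1 − 758/18843·(0.960100))/(1+758/18843) = 4621/5000 ≈ 0.924200
step 3 [3y] swap r/1=860/27983: DF=(1 − 860/27983·(0.960100+0.924200))/(1+860/27983) = 457/500 ≈ 0.914000
step 4 [4y] bond c/1=1/50: DF=(489431/500000 − 1/50·(0.960100+0.924200+0.914000))/(1+1/50) = 1131/1250 ≈ 0.904800
step 5 [5y] zero: DF = P = 1799/2000 ≈ 0.899500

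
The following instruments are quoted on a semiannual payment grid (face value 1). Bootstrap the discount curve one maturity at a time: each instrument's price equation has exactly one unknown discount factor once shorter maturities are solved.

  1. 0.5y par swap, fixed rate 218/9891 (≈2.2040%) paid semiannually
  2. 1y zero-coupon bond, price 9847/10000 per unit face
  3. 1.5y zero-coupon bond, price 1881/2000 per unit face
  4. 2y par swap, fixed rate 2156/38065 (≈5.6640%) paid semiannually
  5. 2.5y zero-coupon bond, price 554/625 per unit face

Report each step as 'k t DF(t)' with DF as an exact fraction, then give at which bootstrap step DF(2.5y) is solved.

1 1/2 9891/10000
2 1 9847/10000
3 3/2 1881/2000
4 2 4461/5000
5 5/2 554/625
DF(2.5y) is solved at step 5

step 1 [0.5y] swap r/2=109/9891: DF=(1 − 109/9891·(0))/(1+109/9891) = 9891/10000 ≈ 0.989100
step 2 [1y] zero: DF = P = 9847/10000 ≈ 0.984700
step 3 [1.5y] zero: DF = P = 1881/2000 ≈ 0.940500
step 4 [2y] swap r/2=1078/38065: DF=(1 − 1078/38065·(0.989100+0.984700+0.940500))/(1+1078/38065) = 4461/5000 ≈ 0.892200
step 5 [2.5y] zero: DF = P = 554/625 ≈ 0.886400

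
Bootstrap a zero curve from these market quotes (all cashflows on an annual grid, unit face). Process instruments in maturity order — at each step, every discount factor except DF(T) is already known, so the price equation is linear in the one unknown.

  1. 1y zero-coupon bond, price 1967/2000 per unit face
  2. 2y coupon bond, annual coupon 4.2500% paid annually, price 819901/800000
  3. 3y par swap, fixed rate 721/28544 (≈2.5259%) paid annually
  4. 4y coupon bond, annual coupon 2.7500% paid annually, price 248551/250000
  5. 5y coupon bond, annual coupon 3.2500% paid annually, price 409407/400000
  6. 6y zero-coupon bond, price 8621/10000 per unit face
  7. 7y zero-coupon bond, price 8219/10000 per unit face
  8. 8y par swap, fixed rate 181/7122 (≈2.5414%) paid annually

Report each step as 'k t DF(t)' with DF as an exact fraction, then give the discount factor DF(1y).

step 1 [1y] zero: DF = P = 1967/2000 ≈ 0.983500
step 2 [2y] bond c/1=17/400: DF=(819901/800000 − 17/400·(0.983500))/(1+17/400) = 943/1000 ≈ 0.943000
step 3 [3y] swap r/1=721/28544: DF=(1 − 721/28544·(0.983500+0.943000))/(1+721/28544) = 9279/10000 ≈ 0.927900
step 4 [4y] bond c/1=11/400: DF=(248551/250000 − 11/400·(0.983500+0.943000+0.927900))/(1+11/400) = 557/625 ≈ 0.891200
step 5 [5y] bond c/1=13/400: DF=(409407/400000 − 13/400·(0.983500+0.943000+0.927900+0.891200))/(1+13/400) = 4367/5000 ≈ 0.873400
step 6 [6y] zero: DF = P = 8621/10000 ≈ 0.862100
step 7 [7y] zero: DF = P = 8219/10000 ≈ 0.821900
step 8 [8y] swap r/1=181/7122: DF=(1 − 181/7122·(0.983500+0.943000+0.927900+0.891200+0.873400+0.862100+0.821900))/(1+181/7122) = 819/1000 ≈ 0.819000

1 1 1967/2000
2 2 943/1000
3 3 9279/10000
4 4 557/625
5 5 4367/5000
6 6 8621/10000
7 7 8219/10000
8 8 819/1000
DF(1y) = 1967/2000 ≈ 0.983500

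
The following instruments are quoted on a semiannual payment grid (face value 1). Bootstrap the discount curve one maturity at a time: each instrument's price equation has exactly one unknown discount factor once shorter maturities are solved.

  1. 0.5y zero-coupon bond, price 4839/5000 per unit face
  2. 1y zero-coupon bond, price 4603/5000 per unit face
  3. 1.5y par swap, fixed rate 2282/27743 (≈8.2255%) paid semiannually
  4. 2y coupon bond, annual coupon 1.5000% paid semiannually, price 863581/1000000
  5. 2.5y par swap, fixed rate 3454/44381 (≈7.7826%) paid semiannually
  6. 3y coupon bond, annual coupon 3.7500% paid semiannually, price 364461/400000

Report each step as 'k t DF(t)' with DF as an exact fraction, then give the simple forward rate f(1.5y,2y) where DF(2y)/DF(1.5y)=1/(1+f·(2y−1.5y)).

1 1/2 4839/5000
2 1 4603/5000
3 3/2 8859/10000
4 2 1673/2000
5 5/2 8273/10000
6 3 8127/10000
f(1.5y,2y) = ((8859/10000)/(1673/2000) − 1)/(1/2) = 988/8365 ≈ 11.8111%

step 1 [0.5y] zero: DF = P = 4839/5000 ≈ 0.967800
step 2 [1y] zero: DF = P = 4603/5000 ≈ 0.920600
step 3 [1.5y] swap r/2=1141/27743: DF=(1 − 1141/27743·(0.967800+0.920600))/(1+1141/27743) = 8859/10000 ≈ 0.885900
step 4 [2y] bond c/2=3/400: DF=(863581/1000000 − 3/400·(0.967800+0.920600+0.885900))/(1+3/400) = 1673/2000 ≈ 0.836500
step 5 [2.5y] swap r/2=1727/44381: DF=(1 − 1727/44381·(0.967800+0.920600+0.885900+0.836500))/(1+1727/44381) = 8273/10000 ≈ 0.827300
step 6 [3y] bond c/2=3/160: DF=(364461/400000 − 3/160·(0.967800+0.920600+0.885900+0.836500+0.827300))/(1+3/160) = 8127/10000 ≈ 0.812700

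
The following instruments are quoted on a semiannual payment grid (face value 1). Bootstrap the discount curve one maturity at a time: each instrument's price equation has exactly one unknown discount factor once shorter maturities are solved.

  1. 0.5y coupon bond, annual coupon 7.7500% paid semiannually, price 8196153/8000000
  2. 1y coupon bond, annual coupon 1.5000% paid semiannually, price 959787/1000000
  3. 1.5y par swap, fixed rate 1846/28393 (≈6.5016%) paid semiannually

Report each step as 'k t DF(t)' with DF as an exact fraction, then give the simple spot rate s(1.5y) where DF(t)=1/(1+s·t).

1 1/2 9863/10000
2 1 9453/10000
3 3/2 9077/10000
s(1.5y) = (1/(9077/10000) − 1)/(3/2) = 1846/27231 ≈ 6.7790%

step 1 [0.5y] bond c/2=31/800: DF=(8196153/8000000 − 31/800·(0))/(1+31/800) = 9863/10000 ≈ 0.986300
step 2 [1y] bond c/2=3/400: DF=(959787/1000000 − 3/400·(0.986300))/(1+3/400) = 9453/10000 ≈ 0.945300
step 3 [1.5y] swap r/2=923/28393: DF=(1 − 923/28393·(0.986300+0.945300))/(1+923/28393) = 9077/10000 ≈ 0.907700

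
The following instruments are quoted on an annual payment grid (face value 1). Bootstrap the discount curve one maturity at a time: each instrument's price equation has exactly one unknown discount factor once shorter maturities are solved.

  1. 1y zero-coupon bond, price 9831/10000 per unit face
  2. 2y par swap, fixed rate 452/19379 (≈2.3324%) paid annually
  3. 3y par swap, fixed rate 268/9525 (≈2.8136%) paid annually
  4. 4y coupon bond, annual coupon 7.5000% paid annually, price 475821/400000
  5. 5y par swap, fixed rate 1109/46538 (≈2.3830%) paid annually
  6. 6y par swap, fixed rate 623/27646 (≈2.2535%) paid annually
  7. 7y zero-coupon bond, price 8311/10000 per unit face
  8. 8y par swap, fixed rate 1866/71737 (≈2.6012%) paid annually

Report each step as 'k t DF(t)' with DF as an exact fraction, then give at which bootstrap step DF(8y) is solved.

1 1 9831/10000
2 2 2387/2500
3 3 2299/2500
4 4 567/625
5 5 8891/10000
6 6 4377/5000
7 7 8311/10000
8 8 4067/5000
DF(8y) is solved at step 8

step 1 [1y] zero: DF = P = 9831/10000 ≈ 0.983100
step 2 [2y] swap r/1=452/19379: DF=(1 − 452/19379·(0.983100))/(1+452/19379) = 2387/2500 ≈ 0.954800
step 3 [3y] swap r/1=268/9525: DF=(1 − 268/9525·(0.983100+0.954800))/(1+268/9525) = 2299/2500 ≈ 0.919600
step 4 [4y] bond c/1=3/40: DF=(475821/400000 − 3/40·(0.983100+0.954800+0.919600))/(1+3/40) = 567/625 ≈ 0.907200
step 5 [5y] swap r/1=1109/46538: DF=(1 − 1109/46538·(0.983100+0.954800+0.919600+0.907200))/(1+1109/46538) = 8891/10000 ≈ 0.889100
step 6 [6y] swap r/1=623/27646: DF=(1 − 623/27646·(0.983100+0.954800+0.919600+0.907200+0.889100))/(1+623/27646) = 4377/5000 ≈ 0.875400
step 7 [7y] zero: DF = P = 8311/10000 ≈ 0.831100
step 8 [8y] swap r/1=1866/71737: DF=(1 − 1866/71737·(0.983100+0.954800+0.919600+0.907200+0.889100+0.875400+0.831100))/(1+1866/71737) = 4067/5000 ≈ 0.813400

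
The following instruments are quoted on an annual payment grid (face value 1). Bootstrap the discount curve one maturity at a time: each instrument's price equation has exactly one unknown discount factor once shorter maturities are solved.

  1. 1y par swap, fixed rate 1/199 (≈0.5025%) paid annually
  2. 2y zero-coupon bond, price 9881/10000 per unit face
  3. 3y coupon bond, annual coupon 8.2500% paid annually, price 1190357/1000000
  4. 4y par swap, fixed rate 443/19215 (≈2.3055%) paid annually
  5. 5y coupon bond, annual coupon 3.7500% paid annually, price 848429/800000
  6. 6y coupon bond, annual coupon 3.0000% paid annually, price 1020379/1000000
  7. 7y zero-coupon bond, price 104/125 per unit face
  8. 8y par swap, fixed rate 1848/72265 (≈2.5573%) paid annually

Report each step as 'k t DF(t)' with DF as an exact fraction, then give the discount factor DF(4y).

step 1 [1y] swap r/1=1/199: DF=(1 − 1/199·(0))/(1+1/199) = 199/200 ≈ 0.995000
step 2 [2y] zero: DF = P = 9881/10000 ≈ 0.988100
step 3 [3y] bond c/1=33/400: DF=(1190357/1000000 − 33/400·(0.995000+0.988100))/(1+33/400) = 1897/2000 ≈ 0.948500
step 4 [4y] swap r/1=443/19215: DF=(1 − 443/19215·(0.995000+0.988100+0.948500))/(1+443/19215) = 4557/5000 ≈ 0.911400
step 5 [5y] bond c/1=3/80: DF=(848429/800000 − 3/80·(0.995000+0.988100+0.948500+0.911400))/(1+3/80) = 8833/10000 ≈ 0.883300
step 6 [6y] bond c/1=3/100: DF=(1020379/1000000 − 3/100·(0.995000+0.988100+0.948500+0.911400+0.883300))/(1+3/100) = 853/1000 ≈ 0.853000
step 7 [7y] zero: DF = P = 104/125 ≈ 0.832000
step 8 [8y] swap r/1=1848/72265: DF=(1 − 1848/72265·(0.995000+0.988100+0.948500+0.911400+0.883300+0.853000+0.832000))/(1+1848/72265) = 1019/1250 ≈ 0.815200

1 1 199/200
2 2 9881/10000
3 3 1897/2000
4 4 4557/5000
5 5 8833/10000
6 6 853/1000
7 7 104/125
8 8 1019/1250
DF(4y) = 4557/5000 ≈ 0.911400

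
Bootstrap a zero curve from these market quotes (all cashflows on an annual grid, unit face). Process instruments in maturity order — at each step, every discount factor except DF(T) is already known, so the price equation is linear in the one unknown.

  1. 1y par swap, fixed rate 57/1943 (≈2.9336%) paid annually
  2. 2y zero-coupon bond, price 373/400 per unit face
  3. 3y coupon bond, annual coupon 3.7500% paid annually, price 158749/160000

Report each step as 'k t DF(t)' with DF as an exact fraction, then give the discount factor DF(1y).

1 1 1943/2000
2 2 373/400
3 3 71/80
DF(1y) = 1943/2000 ≈ 0.971500

step 1 [1y] swap r/1=57/1943: DF=(1 − 57/1943·(0))/(1+57/1943) = 1943/2000 ≈ 0.971500
step 2 [2y] zero: DF = P = 373/400 ≈ 0.932500
step 3 [3y] bond c/1=3/80: DF=(158749/160000 − 3/80·(0.971500+0.932500))/(1+3/80) = 71/80 ≈ 0.887500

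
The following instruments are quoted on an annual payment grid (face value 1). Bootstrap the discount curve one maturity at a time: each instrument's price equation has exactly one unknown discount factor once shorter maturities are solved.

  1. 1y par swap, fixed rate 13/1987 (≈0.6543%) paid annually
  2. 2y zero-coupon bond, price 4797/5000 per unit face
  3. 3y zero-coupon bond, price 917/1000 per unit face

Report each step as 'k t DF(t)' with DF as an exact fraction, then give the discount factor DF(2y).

1 1 1987/2000
2 2 4797/5000
3 3 917/1000
DF(2y) = 4797/5000 ≈ 0.959400

step 1 [1y] swap r/1=13/1987: DF=(1 − 13/1987·(0))/(1+13/1987) = 1987/2000 ≈ 0.993500
step 2 [2y] zero: DF = P = 4797/5000 ≈ 0.959400
step 3 [3y] zero: DF = P = 917/1000 ≈ 0.917000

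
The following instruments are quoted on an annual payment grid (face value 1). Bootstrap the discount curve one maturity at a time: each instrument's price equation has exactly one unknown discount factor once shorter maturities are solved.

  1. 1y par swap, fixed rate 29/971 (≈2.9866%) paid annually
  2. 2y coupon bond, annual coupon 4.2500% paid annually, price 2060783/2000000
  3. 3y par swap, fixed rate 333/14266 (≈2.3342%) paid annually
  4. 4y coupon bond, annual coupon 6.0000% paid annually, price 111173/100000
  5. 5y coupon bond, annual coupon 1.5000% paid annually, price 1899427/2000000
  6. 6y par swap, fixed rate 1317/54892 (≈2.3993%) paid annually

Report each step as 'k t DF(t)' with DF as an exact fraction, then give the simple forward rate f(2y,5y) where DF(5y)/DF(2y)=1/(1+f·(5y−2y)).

1 1 971/1000
2 2 593/625
3 3 4667/5000
4 4 8873/10000
5 5 2201/2500
6 6 8683/10000
f(2y,5y) = ((593/625)/(2201/2500) − 1)/(3) = 57/2201 ≈ 2.5897%

step 1 [1y] swap r/1=29/971: DF=(1 − 29/971·(0))/(1+29/971) = 971/1000 ≈ 0.971000
step 2 [2y] bond c/1=17/400: DF=(2060783/2000000 − 17/400·(0.971000))/(1+17/400) = 593/625 ≈ 0.948800
step 3 [3y] swap r/1=333/14266: DF=(1 − 333/14266·(0.971000+0.948800))/(1+333/14266) = 4667/5000 ≈ 0.933400
step 4 [4y] bond c/1=3/50: DF=(111173/100000 − 3/50·(0.971000+0.948800+0.933400))/(1+3/50) = 8873/10000 ≈ 0.887300
step 5 [5y] bond c/1=3/200: DF=(1899427/2000000 − 3/200·(0.971000+0.948800+0.933400+0.887300))/(1+3/200) = 2201/2500 ≈ 0.880400
step 6 [6y] swap r/1=1317/54892: DF=(1 − 1317/54892·(0.971000+0.948800+0.933400+0.887300+0.880400))/(1+1317/54892) = 8683/10000 ≈ 0.868300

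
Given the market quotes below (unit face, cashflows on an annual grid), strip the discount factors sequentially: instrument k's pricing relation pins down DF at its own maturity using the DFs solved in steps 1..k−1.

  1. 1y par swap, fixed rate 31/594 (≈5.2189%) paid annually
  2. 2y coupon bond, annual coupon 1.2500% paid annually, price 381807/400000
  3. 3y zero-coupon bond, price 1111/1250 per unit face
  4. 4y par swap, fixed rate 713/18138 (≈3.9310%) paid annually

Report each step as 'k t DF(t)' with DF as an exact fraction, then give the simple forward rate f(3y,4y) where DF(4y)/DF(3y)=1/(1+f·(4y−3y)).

1 1 594/625
2 2 931/1000
3 3 1111/1250
4 4 4287/5000
f(3y,4y) = ((1111/1250)/(4287/5000) − 1)/(1) = 157/4287 ≈ 3.6622%

step 1 [1y] swap r/1=31/594: DF=(1 − 31/594·(0))/(1+31/594) = 594/625 ≈ 0.950400
step 2 [2y] bond c/1=1/80: DF=(381807/400000 − 1/80·(0.950400))/(1+1/80) = 931/1000 ≈ 0.931000
step 3 [3y] zero: DF = P = 1111/1250 ≈ 0.888800
step 4 [4y] swap r/1=713/18138: DF=(1 − 713/18138·(0.950400+0.931000+0.888800))/(1+713/18138) = 4287/5000 ≈ 0.857400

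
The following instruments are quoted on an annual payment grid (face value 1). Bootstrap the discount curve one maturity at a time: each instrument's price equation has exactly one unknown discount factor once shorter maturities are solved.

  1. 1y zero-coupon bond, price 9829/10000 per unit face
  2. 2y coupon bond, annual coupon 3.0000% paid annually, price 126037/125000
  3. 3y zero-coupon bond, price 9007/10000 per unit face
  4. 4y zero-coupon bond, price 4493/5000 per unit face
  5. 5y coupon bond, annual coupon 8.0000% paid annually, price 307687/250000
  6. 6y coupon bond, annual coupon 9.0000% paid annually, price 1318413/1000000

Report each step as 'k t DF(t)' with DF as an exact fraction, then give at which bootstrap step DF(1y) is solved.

1 1 9829/10000
2 2 9503/10000
3 3 9007/10000
4 4 4493/5000
5 5 8631/10000
6 6 8301/10000
DF(1y) is solved at step 1

step 1 [1y] zero: DF = P = 9829/10000 ≈ 0.982900
step 2 [2y] bond c/1=3/100: DF=(126037/125000 − 3/100·(0.982900))/(1+3/100) = 9503/10000 ≈ 0.950300
step 3 [3y] zero: DF = P = 9007/10000 ≈ 0.900700
step 4 [4y] zero: DF = P = 4493/5000 ≈ 0.898600
step 5 [5y] bond c/1=2/25: DF=(307687/250000 − 2/25·(0.982900+0.950300+0.900700+0.898600))/(1+2/25) = 8631/10000 ≈ 0.863100
step 6 [6y] bond c/1=9/100: DF=(1318413/1000000 − 9/100·(0.982900+0.950300+0.900700+0.898600+0.863100))/(1+9/100) = 8301/10000 ≈ 0.830100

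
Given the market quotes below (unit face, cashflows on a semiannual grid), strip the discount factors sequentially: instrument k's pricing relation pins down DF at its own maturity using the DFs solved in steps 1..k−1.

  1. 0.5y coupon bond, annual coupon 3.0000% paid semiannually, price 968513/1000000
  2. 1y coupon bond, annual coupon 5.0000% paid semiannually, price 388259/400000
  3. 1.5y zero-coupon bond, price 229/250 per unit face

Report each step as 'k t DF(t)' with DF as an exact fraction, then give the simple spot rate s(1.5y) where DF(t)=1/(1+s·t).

1 1/2 4771/5000
2 1 9237/10000
3 3/2 229/250
s(1.5y) = (1/(229/250) − 1)/(3/2) = 14/229 ≈ 6.1135%

step 1 [0.5y] bond c/2=3/200: DF=(968513/1000000 − 3/200·(0))/(1+3/200) = 4771/5000 ≈ 0.954200
step 2 [1y] bond c/2=1/40: DF=(388259/400000 − 1/40·(0.954200))/(1+1/40) = 9237/10000 ≈ 0.923700
step 3 [1.5y] zero: DF = P = 229/250 ≈ 0.916000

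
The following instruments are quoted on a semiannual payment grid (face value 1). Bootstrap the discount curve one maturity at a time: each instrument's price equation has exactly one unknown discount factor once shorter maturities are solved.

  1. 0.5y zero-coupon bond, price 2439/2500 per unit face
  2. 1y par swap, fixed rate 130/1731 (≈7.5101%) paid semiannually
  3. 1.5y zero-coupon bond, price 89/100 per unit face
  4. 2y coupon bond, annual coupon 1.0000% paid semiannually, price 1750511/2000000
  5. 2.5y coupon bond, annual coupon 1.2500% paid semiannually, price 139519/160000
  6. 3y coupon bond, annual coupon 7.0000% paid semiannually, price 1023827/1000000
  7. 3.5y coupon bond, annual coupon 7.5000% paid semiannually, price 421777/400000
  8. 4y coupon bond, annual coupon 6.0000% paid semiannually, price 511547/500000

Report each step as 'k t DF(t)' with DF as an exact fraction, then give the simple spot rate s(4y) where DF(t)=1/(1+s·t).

step 1 [0.5y] zero: DF = P = 2439/2500 ≈ 0.975600
step 2 [1y] swap r/2=65/1731: DF=(1 − 65/1731·(0.975600))/(1+65/1731) = 1857/2000 ≈ 0.928500
step 3 [1.5y] zero: DF = P = 89/100 ≈ 0.890000
step 4 [2y] bond c/2=1/200: DF=(1750511/2000000 − 1/200·(0.975600+0.928500+0.890000))/(1+1/200) = 857/1000 ≈ 0.857000
step 5 [2.5y] bond c/2=1/160: DF=(139519/160000 − 1/160·(0.975600+0.928500+0.890000+0.857000))/(1+1/160) = 8439/10000 ≈ 0.843900
step 6 [3y] bond c/2=7/200: DF=(1023827/1000000 − 7/200·(0.975600+0.928500+0.890000+0.857000+0.843900))/(1+7/200) = 2093/2500 ≈ 0.837200
step 7 [3.5y] bond c/2=3/80: DF=(421777/400000 − 3/80·(0.975600+0.928500+0.890000+0.857000+0.843900+0.837200))/(1+3/80) = 2059/2500 ≈ 0.823600
step 8 [4y] bond c/2=3/100: DF=(511547/500000 − 3/100·(0.975600+0.928500+0.890000+0.857000+0.843900+0.837200+0.823600))/(1+3/100) = 407/500 ≈ 0.814000

1 1/2 2439/2500
2 1 1857/2000
3 3/2 89/100
4 2 857/1000
5 5/2 8439/10000
6 3 2093/2500
7 7/2 2059/2500
8 4 407/500
s(4y) = (1/(407/500) − 1)/(4) = 93/1628 ≈ 5.7125%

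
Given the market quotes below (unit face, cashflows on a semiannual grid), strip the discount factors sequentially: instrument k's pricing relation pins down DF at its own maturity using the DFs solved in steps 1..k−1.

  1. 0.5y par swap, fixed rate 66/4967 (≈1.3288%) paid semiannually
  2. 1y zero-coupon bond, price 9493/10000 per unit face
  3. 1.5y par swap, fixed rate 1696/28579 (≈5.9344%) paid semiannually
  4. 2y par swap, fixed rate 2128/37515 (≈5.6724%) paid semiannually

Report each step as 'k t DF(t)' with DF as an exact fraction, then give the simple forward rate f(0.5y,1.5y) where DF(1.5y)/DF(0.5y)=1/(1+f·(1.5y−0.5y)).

1 1/2 4967/5000
2 1 9493/10000
3 3/2 572/625
4 2 1117/1250
f(0.5y,1.5y) = ((4967/5000)/(572/625) − 1)/(1) = 391/4576 ≈ 8.5446%

step 1 [0.5y] swap r/2=33/4967: DF=(1 − 33/4967·(0))/(1+33/4967) = 4967/5000 ≈ 0.993400
step 2 [1y] zero: DF = P = 9493/10000 ≈ 0.949300
step 3 [1.5y] swap r/2=848/28579: DF=(1 − 848/28579·(0.993400+0.949300))/(1+848/28579) = 572/625 ≈ 0.915200
step 4 [2y] swap r/2=1064/37515: DF=(1 − 1064/37515·(0.993400+0.949300+0.915200))/(1+1064/37515) = 1117/1250 ≈ 0.893600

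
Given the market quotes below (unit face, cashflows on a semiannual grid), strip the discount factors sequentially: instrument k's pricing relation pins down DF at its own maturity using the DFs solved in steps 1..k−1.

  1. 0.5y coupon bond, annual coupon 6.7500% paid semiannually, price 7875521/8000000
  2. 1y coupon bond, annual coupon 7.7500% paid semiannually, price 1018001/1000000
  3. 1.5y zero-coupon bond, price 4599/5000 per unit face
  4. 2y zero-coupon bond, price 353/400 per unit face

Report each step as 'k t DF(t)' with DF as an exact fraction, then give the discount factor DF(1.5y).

1 1/2 9523/10000
2 1 1889/2000
3 3/2 4599/5000
4 2 353/400
DF(1.5y) = 4599/5000 ≈ 0.919800

step 1 [0.5y] bond c/2=27/800: DF=(7875521/8000000 − 27/800·(0))/(1+27/800) = 9523/10000 ≈ 0.952300
step 2 [1y] bond c/2=31/800: DF=(1018001/1000000 − 31/800·(0.952300))/(1+31/800) = 1889/2000 ≈ 0.944500
step 3 [1.5y] zero: DF = P = 4599/5000 ≈ 0.919800
step 4 [2y] zero: DF = P = 353/400 ≈ 0.882500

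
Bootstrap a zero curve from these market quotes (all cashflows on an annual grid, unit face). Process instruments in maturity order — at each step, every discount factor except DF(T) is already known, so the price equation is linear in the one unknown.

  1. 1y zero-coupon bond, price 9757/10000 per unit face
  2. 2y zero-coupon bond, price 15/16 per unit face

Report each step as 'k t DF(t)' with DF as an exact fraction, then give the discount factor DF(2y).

1 1 9757/10000
2 2 15/16
DF(2y) = 15/16 ≈ 0.937500

step 1 [1y] zero: DF = P = 9757/10000 ≈ 0.975700
step 2 [2y] zero: DF = P = 15/16 ≈ 0.937500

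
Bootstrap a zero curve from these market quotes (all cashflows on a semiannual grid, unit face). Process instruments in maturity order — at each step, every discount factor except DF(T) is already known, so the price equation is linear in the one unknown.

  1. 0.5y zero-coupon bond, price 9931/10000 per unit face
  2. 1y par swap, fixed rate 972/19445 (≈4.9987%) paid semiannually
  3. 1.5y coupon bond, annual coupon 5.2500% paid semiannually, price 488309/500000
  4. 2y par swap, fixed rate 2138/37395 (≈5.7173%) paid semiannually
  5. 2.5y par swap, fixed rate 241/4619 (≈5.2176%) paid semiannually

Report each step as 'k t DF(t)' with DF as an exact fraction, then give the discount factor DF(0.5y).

1 1/2 9931/10000
2 1 4757/5000
3 3/2 9019/10000
4 2 8931/10000
5 5/2 1759/2000
DF(0.5y) = 9931/10000 ≈ 0.993100

step 1 [0.5y] zero: DF = P = 9931/10000 ≈ 0.993100
step 2 [1y] swap r/2=486/19445: DF=(1 − 486/19445·(0.993100))/(1+486/19445) = 4757/5000 ≈ 0.951400
step 3 [1.5y] bond c/2=21/800: DF=(488309/500000 − 21/800·(0.993100+0.951400))/(1+21/800) = 9019/10000 ≈ 0.901900
step 4 [2y] swap r/2=1069/37395: DF=(1 − 1069/37395·(0.993100+0.951400+0.901900))/(1+1069/37395) = 8931/10000 ≈ 0.893100
step 5 [2.5y] swap r/2=241/9238: DF=(1 − 241/9238·(0.993100+0.951400+0.901900+0.893100))/(1+241/9238) = 1759/2000 ≈ 0.879500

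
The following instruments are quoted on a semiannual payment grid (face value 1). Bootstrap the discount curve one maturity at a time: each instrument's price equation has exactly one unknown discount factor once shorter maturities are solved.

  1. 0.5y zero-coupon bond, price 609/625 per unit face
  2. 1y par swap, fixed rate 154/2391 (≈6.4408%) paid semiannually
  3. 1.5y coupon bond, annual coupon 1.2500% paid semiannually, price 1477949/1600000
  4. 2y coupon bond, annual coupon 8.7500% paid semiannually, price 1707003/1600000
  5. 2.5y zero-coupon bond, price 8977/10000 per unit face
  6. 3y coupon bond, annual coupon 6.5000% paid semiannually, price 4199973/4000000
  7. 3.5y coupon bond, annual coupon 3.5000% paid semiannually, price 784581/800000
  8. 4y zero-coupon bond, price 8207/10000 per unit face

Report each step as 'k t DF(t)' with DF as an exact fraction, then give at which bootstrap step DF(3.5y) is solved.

step 1 [0.5y] zero: DF = P = 609/625 ≈ 0.974400
step 2 [1y] swap r/2=77/2391: DF=(1 − 77/2391·(0.974400))/(1+77/2391) = 1173/1250 ≈ 0.938400
step 3 [1.5y] bond c/2=1/160: DF=(1477949/1600000 − 1/160·(0.974400+0.938400))/(1+1/160) = 9061/10000 ≈ 0.906100
step 4 [2y] bond c/2=7/160: DF=(1707003/1600000 − 7/160·(0.974400+0.938400+0.906100))/(1+7/160) = 113/125 ≈ 0.904000
step 5 [2.5y] zero: DF = P = 8977/10000 ≈ 0.897700
step 6 [3y] bond c/2=13/400: DF=(4199973/4000000 − 13/400·(0.974400+0.938400+0.906100+0.904000+0.897700))/(1+13/400) = 1743/2000 ≈ 0.871500
step 7 [3.5y] bond c/2=7/400: DF=(784581/800000 − 7/400·(0.974400+0.938400+0.906100+0.904000+0.897700+0.871500))/(1+7/400) = 4347/5000 ≈ 0.869400
step 8 [4y] zero: DF = P = 8207/10000 ≈ 0.820700

1 1/2 609/625
2 1 1173/1250
3 3/2 9061/10000
4 2 113/125
5 5/2 8977/10000
6 3 1743/2000
7 7/2 4347/5000
8 4 8207/10000
DF(3.5y) is solved at step 7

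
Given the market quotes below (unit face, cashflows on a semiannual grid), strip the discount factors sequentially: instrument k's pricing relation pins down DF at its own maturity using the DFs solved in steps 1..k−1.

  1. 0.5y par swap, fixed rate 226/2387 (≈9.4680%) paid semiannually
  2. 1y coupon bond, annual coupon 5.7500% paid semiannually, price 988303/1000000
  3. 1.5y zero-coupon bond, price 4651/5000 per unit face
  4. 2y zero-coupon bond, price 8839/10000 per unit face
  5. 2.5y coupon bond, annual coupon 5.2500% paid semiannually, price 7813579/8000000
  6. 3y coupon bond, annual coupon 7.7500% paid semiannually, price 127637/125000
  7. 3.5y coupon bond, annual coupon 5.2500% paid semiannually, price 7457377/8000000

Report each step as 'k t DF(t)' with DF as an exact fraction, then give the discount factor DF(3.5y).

step 1 [0.5y] swap r/2=113/2387: DF=(1 − 113/2387·(0))/(1+113/2387) = 2387/2500 ≈ 0.954800
step 2 [1y] bond c/2=23/800: DF=(988303/1000000 − 23/800·(0.954800))/(1+23/800) = 467/500 ≈ 0.934000
step 3 [1.5y] zero: DF = P = 4651/5000 ≈ 0.930200
step 4 [2y] zero: DF = P = 8839/10000 ≈ 0.883900
step 5 [2.5y] bond c/2=21/800: DF=(7813579/8000000 − 21/800·(0.954800+0.934000+0.930200+0.883900))/(1+21/800) = 857/1000 ≈ 0.857000
step 6 [3y] bond c/2=31/800: DF=(127637/125000 − 31/800·(0.954800+0.934000+0.930200+0.883900+0.857000))/(1+31/800) = 8129/10000 ≈ 0.812900
step 7 [3.5y] bond c/2=21/800: DF=(7457377/8000000 − 21/800·(0.954800+0.934000+0.930200+0.883900+0.857000+0.812900))/(1+21/800) = 7709/10000 ≈ 0.770900

1 1/2 2387/2500
2 1 467/500
3 3/2 4651/5000
4 2 8839/10000
5 5/2 857/1000
6 3 8129/10000
7 7/2 7709/10000
DF(3.5y) = 7709/10000 ≈ 0.770900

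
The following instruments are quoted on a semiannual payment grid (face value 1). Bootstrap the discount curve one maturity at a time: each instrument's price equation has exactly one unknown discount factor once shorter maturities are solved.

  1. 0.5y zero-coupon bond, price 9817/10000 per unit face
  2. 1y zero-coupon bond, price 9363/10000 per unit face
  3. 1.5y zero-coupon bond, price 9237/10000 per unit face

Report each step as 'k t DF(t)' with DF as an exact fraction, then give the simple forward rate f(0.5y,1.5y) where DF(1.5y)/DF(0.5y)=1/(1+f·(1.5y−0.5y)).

1 1/2 9817/10000
2 1 9363/10000
3 3/2 9237/10000
f(0.5y,1.5y) = ((9817/10000)/(9237/10000) − 1)/(1) = 580/9237 ≈ 6.2791%

step 1 [0.5y] zero: DF = P = 9817/10000 ≈ 0.981700
step 2 [1y] zero: DF = P = 9363/10000 ≈ 0.936300
step 3 [1.5y] zero: DF = P = 9237/10000 ≈ 0.923700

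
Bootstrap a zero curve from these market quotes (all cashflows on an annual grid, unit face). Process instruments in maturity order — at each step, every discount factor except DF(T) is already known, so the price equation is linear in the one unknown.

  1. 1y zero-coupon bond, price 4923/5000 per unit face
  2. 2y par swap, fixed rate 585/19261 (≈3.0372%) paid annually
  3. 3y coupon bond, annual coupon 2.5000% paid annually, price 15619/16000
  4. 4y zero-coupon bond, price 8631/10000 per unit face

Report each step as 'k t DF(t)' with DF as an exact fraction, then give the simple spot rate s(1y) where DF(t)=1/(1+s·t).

1 1 4923/5000
2 2 1883/2000
3 3 4527/5000
4 4 8631/10000
s(1y) = (1/(4923/5000) − 1)/(1) = 77/4923 ≈ 1.5641%

step 1 [1y] zero: DF = P = 4923/5000 ≈ 0.984600
step 2 [2y] swap r/1=585/19261: DF=(1 − 585/19261·(0.984600))/(1+585/19261) = 1883/2000 ≈ 0.941500
step 3 [3y] bond c/1=1/40: DF=(15619/16000 − 1/40·(0.984600+0.941500))/(1+1/40) = 4527/5000 ≈ 0.905400
step 4 [4y] zero: DF = P = 8631/10000 ≈ 0.863100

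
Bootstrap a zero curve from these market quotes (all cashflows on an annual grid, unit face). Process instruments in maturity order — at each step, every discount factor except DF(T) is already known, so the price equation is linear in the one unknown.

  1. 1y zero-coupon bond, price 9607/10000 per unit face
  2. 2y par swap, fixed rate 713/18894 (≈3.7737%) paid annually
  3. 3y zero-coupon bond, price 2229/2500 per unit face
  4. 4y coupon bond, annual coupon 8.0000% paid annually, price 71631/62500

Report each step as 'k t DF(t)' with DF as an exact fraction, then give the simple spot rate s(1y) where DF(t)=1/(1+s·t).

step 1 [1y] zero: DF = P = 9607/10000 ≈ 0.960700
step 2 [2y] swap r/1=713/18894: DF=(1 − 713/18894·(0.960700))/(1+713/18894) = 9287/10000 ≈ 0.928700
step 3 [3y] zero: DF = P = 2229/2500 ≈ 0.891600
step 4 [4y] bond c/1=2/25: DF=(71631/62500 − 2/25·(0.960700+0.928700+0.891600))/(1+2/25) = 1069/1250 ≈ 0.855200

1 1 9607/10000
2 2 9287/10000
3 3 2229/2500
4 4 1069/1250
s(1y) = (1/(9607/10000) − 1)/(1) = 393/9607 ≈ 4.0908%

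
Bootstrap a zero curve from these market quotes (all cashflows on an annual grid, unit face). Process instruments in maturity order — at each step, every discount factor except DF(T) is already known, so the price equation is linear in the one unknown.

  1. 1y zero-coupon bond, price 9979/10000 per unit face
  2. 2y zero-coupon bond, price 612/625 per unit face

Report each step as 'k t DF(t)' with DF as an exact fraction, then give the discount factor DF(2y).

1 1 9979/10000
2 2 612/625
DF(2y) = 612/625 ≈ 0.979200

step 1 [1y] zero: DF = P = 9979/10000 ≈ 0.997900
step 2 [2y] zero: DF = P = 612/625 ≈ 0.979200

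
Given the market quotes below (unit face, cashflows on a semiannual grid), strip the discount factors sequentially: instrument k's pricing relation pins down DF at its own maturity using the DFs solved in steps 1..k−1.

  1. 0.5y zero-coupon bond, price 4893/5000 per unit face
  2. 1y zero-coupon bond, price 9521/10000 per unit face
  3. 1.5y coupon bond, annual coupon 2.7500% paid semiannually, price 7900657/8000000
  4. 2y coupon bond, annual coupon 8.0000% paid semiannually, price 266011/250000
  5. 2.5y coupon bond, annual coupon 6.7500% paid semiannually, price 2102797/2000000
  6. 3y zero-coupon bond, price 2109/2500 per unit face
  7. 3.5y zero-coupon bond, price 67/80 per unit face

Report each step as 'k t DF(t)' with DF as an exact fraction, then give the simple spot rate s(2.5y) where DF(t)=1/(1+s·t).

1 1/2 4893/5000
2 1 9521/10000
3 3/2 237/250
4 2 2281/2500
5 5/2 8933/10000
6 3 2109/2500
7 7/2 67/80
s(2.5y) = (1/(8933/10000) − 1)/(5/2) = 2134/44665 ≈ 4.7778%

step 1 [0.5y] zero: DF = P = 4893/5000 ≈ 0.978600
step 2 [1y] zero: DF = P = 9521/10000 ≈ 0.952100
step 3 [1.5y] bond c/2=11/800: DF=(7900657/8000000 − 11/800·(0.978600+0.952100))/(1+11/800) = 237/250 ≈ 0.948000
step 4 [2y] bond c/2=1/25: DF=(266011/250000 − 1/25·(0.978600+0.952100+0.948000))/(1+1/25) = 2281/2500 ≈ 0.912400
step 5 [2.5y] bond c/2=27/800: DF=(2102797/2000000 − 27/800·(0.978600+0.952100+0.948000+0.912400))/(1+27/800) = 8933/10000 ≈ 0.893300
step 6 [3y] zero: DF = P = 2109/2500 ≈ 0.843600
step 7 [3.5y] zero: DF = P = 67/80 ≈ 0.837500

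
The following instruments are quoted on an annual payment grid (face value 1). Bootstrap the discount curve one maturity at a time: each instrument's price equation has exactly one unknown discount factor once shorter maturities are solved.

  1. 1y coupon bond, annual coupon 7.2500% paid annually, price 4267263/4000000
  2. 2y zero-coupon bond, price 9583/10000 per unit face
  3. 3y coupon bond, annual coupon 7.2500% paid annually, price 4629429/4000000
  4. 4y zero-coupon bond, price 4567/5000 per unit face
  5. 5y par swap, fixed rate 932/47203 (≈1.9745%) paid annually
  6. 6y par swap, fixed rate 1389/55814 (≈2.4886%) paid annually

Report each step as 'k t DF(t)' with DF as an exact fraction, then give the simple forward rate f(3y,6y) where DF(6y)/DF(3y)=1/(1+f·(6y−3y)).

step 1 [1y] bond c/1=29/400: DF=(4267263/4000000 − 29/400·(0))/(1+29/400) = 9947/10000 ≈ 0.994700
step 2 [2y] zero: DF = P = 9583/10000 ≈ 0.958300
step 3 [3y] bond c/1=29/400: DF=(4629429/4000000 − 29/400·(0.994700+0.958300))/(1+29/400) = 9471/10000 ≈ 0.947100
step 4 [4y] zero: DF = P = 4567/5000 ≈ 0.913400
step 5 [5y] swap r/1=932/47203: DF=(1 − 932/47203·(0.994700+0.958300+0.947100+0.913400))/(1+932/47203) = 2267/2500 ≈ 0.906800
step 6 [6y] swap r/1=1389/55814: DF=(1 − 1389/55814·(0.994700+0.958300+0.947100+0.913400+0.906800))/(1+1389/55814) = 8611/10000 ≈ 0.861100

1 1 9947/10000
2 2 9583/10000
3 3 9471/10000
4 4 4567/5000
5 5 2267/2500
6 6 8611/10000
f(3y,6y) = ((9471/10000)/(8611/10000) − 1)/(3) = 860/25833 ≈ 3.3291%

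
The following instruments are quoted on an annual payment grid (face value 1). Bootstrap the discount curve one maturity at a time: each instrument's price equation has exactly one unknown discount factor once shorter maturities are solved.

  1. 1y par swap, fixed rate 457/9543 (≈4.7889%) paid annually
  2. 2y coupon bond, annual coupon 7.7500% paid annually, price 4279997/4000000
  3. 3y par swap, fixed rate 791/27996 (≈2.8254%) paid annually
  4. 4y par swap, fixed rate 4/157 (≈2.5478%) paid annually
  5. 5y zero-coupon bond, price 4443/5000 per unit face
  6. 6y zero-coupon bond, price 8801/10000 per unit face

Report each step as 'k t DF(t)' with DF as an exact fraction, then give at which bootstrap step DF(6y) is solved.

step 1 [1y] swap r/1=457/9543: DF=(1 − 457/9543·(0))/(1+457/9543) = 9543/10000 ≈ 0.954300
step 2 [2y] bond c/1=31/400: DF=(4279997/4000000 − 31/400·(0.954300))/(1+31/400) = 2311/2500 ≈ 0.924400
step 3 [3y] swap r/1=791/27996: DF=(1 − 791/27996·(0.954300+0.924400))/(1+791/27996) = 9209/10000 ≈ 0.920900
step 4 [4y] swap r/1=4/157: DF=(1 − 4/157·(0.954300+0.924400+0.920900))/(1+4/157) = 566/625 ≈ 0.905600
step 5 [5y] zero: DF = P = 4443/5000 ≈ 0.888600
step 6 [6y] zero: DF = P = 8801/10000 ≈ 0.880100

1 1 9543/10000
2 2 2311/2500
3 3 9209/10000
4 4 566/625
5 5 4443/5000
6 6 8801/10000
DF(6y) is solved at step 6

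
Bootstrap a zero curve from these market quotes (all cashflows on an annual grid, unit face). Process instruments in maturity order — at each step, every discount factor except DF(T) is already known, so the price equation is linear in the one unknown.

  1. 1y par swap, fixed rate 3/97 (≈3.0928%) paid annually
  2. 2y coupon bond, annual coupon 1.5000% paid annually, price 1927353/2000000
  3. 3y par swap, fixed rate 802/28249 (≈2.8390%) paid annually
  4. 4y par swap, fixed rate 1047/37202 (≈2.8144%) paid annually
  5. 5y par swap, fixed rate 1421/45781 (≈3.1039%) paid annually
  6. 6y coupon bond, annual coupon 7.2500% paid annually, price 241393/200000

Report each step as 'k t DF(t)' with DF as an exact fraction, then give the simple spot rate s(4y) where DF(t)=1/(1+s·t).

1 1 97/100
2 2 9351/10000
3 3 4599/5000
4 4 8953/10000
5 5 8579/10000
6 6 8159/10000
s(4y) = (1/(8953/10000) − 1)/(4) = 1047/35812 ≈ 2.9236%

step 1 [1y] swap r/1=3/97: DF=(1 − 3/97·(0))/(1+3/97) = 97/100 ≈ 0.970000
step 2 [2y] bond c/1=3/200: DF=(1927353/2000000 − 3/200·(0.970000))/(1+3/200) = 9351/10000 ≈ 0.935100
step 3 [3y] swap r/1=802/28249: DF=(1 − 802/28249·(0.970000+0.935100))/(1+802/28249) = 4599/5000 ≈ 0.919800
step 4 [4y] swap r/1=1047/37202: DF=(1 − 1047/37202·(0.970000+0.935100+0.919800))/(1+1047/37202) = 8953/10000 ≈ 0.895300
step 5 [5y] swap r/1=1421/45781: DF=(1 − 1421/45781·(0.970000+0.935100+0.919800+0.895300))/(1+1421/45781) = 8579/10000 ≈ 0.857900
step 6 [6y] bond c/1=29/400: DF=(241393/200000 − 29/400·(0.970000+0.935100+0.919800+0.895300+0.857900))/(1+29/400) = 8159/10000 ≈ 0.815900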